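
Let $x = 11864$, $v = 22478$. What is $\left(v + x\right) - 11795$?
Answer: $22547$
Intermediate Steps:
$\left(v + x\right) - 11795 = \left(22478 + 11864\right) - 11795 = 34342 - 11795 = 22547$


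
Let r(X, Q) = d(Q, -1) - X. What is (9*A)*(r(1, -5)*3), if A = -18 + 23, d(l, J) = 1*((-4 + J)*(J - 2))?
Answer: 1890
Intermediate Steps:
d(l, J) = (-4 + J)*(-2 + J) (d(l, J) = 1*((-4 + J)*(-2 + J)) = (-4 + J)*(-2 + J))
A = 5
r(X, Q) = 15 - X (r(X, Q) = (8 + (-1)**2 - 6*(-1)) - X = (8 + 1 + 6) - X = 15 - X)
(9*A)*(r(1, -5)*3) = (9*5)*((15 - 1*1)*3) = 45*((15 - 1)*3) = 45*(14*3) = 45*42 = 1890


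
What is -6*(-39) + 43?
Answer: 277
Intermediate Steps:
-6*(-39) + 43 = 234 + 43 = 277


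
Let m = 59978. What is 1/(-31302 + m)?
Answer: 1/28676 ≈ 3.4872e-5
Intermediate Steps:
1/(-31302 + m) = 1/(-31302 + 59978) = 1/28676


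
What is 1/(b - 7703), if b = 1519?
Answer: -1/6184 ≈ -0.00016171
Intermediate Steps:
1/(b - 7703) = 1/(1519 - 7703) = 1/(-6184) = -1/6184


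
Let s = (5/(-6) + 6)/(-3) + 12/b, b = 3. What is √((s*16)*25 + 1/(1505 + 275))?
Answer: √6495224005/2670 ≈ 30.185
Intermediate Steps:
s = 41/18 (s = (5/(-6) + 6)/(-3) + 12/3 = (5*(-⅙) + 6)*(-⅓) + 12*(⅓) = (-⅚ + 6)*(-⅓) + 4 = (31/6)*(-⅓) + 4 = -31/18 + 4 = 41/18 ≈ 2.2778)
√((s*16)*25 + 1/(1505 + 275)) = √(((41/18)*16)*25 + 1/(1505 + 275)) = √((328/9)*25 + 1/1780) = √(8200/9 + 1/1780) = √(14596009/16020) = √6495224005/2670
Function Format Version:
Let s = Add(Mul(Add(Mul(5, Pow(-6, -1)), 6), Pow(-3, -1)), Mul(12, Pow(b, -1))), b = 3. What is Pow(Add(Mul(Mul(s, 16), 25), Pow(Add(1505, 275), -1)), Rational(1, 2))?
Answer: Mul(Rational(1, 2670), Pow(6495224005, Rational(1, 2))) ≈ 30.185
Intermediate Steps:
s = Rational(41, 18) (s = Add(Mul(Add(Mul(5, Pow(-6, -1)), 6), Pow(-3, -1)), Mul(12, Pow(3, -1))) = Add(Mul(Add(Mul(5, Rational(-1, 6)), 6), Rational(-1, 3)), Mul(12, Rational(1, 3))) = Add(Mul(Add(Rational(-5, 6), 6), Rational(-1, 3)), 4) = Add(Mul(Rational(31, 6), Rational(-1, 3)), 4) = Add(Rational(-31, 18), 4) = Rational(41, 18) ≈ 2.2778)
Pow(Add(Mul(Mul(s, 16), 25), Pow(Add(1505, 275), -1)), Rational(1, 2)) = Pow(Add(Mul(Mul(Rational(41, 18), 16), 25), Pow(Add(1505, 275), -1)), Rational(1, 2)) = Pow(Add(Mul(Rational(328, 9), 25), Pow(1780, -1)), Rational(1, 2)) = Pow(Add(Rational(8200, 9), Rational(1, 1780)), Rational(1, 2)) = Pow(Rational(14596009, 16020), Rational(1, 2)) = Mul(Rational(1, 2670), Pow(6495224005, Rational(1, 2)))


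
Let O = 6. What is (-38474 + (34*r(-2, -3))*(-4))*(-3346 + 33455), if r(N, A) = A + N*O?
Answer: -1096991306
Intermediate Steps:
r(N, A) = A + 6*N (r(N, A) = A + N*6 = A + 6*N)
(-38474 + (34*r(-2, -3))*(-4))*(-3346 + 33455) = (-38474 + (34*(-3 + 6*(-2)))*(-4))*(-3346 + 33455) = (-38474 + (34*(-3 - 12))*(-4))*30109 = (-38474 + (34*(-15))*(-4))*30109 = (-38474 - 510*(-4))*30109 = (-38474 + 2040)*30109 = -36434*30109 = -1096991306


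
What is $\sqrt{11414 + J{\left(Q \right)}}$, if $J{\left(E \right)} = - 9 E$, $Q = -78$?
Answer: $2 \sqrt{3029} \approx 110.07$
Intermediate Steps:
$\sqrt{11414 + J{\left(Q \right)}} = \sqrt{11414 - -702} = \sqrt{11414 + 702} = \sqrt{12116} = 2 \sqrt{3029}$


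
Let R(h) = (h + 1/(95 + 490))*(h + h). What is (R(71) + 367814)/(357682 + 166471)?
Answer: 221069302/306629505 ≈ 0.72097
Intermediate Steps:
R(h) = 2*h*(1/585 + h) (R(h) = (h + 1/585)*(2*h) = (1/585 + h)*(2*h) = 2*h*(1/585 + h))
(R(71) + 367814)/(357682 + 166471) = ((2/585)*71*(1 + 585*71) + 367814)/(357682 + 166471) = ((2/585)*71*(1 + 41535) + 367814)/524153 = ((2/585)*71*41536 + 367814)*(1/524153) = (5898112/585 + 367814)*(1/524153) = (221069302/585)*(1/524153) = 221069302/306629505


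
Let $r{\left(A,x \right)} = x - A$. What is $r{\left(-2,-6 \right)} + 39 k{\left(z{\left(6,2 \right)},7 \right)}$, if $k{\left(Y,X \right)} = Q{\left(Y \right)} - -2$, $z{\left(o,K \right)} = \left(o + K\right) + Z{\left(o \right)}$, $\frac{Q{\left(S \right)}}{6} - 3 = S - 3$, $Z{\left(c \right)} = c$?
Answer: $3350$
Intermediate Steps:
$Q{\left(S \right)} = 6 S$ ($Q{\left(S \right)} = 18 + 6 \left(S - 3\right) = 18 + 6 \left(-3 + S\right) = 18 + \left(-18 + 6 S\right) = 6 S$)
$z{\left(o,K \right)} = K + 2 o$ ($z{\left(o,K \right)} = \left(o + K\right) + o = \left(K + o\right) + o = K + 2 o$)
$k{\left(Y,X \right)} = 2 + 6 Y$ ($k{\left(Y,X \right)} = 6 Y - -2 = 6 Y + 2 = 2 + 6 Y$)
$r{\left(-2,-6 \right)} + 39 k{\left(z{\left(6,2 \right)},7 \right)} = \left(-6 - -2\right) + 39 \left(2 + 6 \left(2 + 2 \cdot 6\right)\right) = \left(-6 + 2\right) + 39 \left(2 + 6 \left(2 + 12\right)\right) = -4 + 39 \left(2 + 6 \cdot 14\right) = -4 + 39 \left(2 + 84\right) = -4 + 39 \cdot 86 = -4 + 3354 = 3350$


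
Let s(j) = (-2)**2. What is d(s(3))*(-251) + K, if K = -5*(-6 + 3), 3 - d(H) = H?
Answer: 266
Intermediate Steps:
s(j) = 4
d(H) = 3 - H
K = 15 (K = -5*(-3) = 15)
d(s(3))*(-251) + K = (3 - 1*4)*(-251) + 15 = (3 - 4)*(-251) + 15 = -1*(-251) + 15 = 251 + 15 = 266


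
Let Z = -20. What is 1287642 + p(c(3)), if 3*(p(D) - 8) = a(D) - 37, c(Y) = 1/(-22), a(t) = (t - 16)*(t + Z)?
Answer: 1869805565/1452 ≈ 1.2877e+6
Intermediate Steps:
a(t) = (-20 + t)*(-16 + t) (a(t) = (t - 16)*(t - 20) = (-16 + t)*(-20 + t) = (-20 + t)*(-16 + t))
c(Y) = -1/22
p(D) = 307/3 - 12*D + D²/3 (p(D) = 8 + ((320 + D² - 36*D) - 37)/3 = 8 + (283 + D² - 36*D)/3 = 8 + (283/3 - 12*D + D²/3) = 307/3 - 12*D + D²/3)
1287642 + p(c(3)) = 1287642 + (307/3 - 12*(-1/22) + (-1/22)²/3) = 1287642 + (307/3 + 6/11 + (⅓)*(1/484)) = 1287642 + (307/3 + 6/11 + 1/1452) = 1287642 + 149381/1452 = 1869805565/1452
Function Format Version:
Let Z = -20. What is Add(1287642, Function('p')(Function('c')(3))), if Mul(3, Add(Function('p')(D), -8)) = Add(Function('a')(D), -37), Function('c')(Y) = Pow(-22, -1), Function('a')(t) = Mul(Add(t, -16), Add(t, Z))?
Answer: Rational(1869805565, 1452) ≈ 1.2877e+6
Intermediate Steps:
Function('a')(t) = Mul(Add(-20, t), Add(-16, t)) (Function('a')(t) = Mul(Add(t, -16), Add(t, -20)) = Mul(Add(-16, t), Add(-20, t)) = Mul(Add(-20, t), Add(-16, t)))
Function('c')(Y) = Rational(-1, 22)
Function('p')(D) = Add(Rational(307, 3), Mul(-12, D), Mul(Rational(1, 3), Pow(D, 2))) (Function('p')(D) = Add(8, Mul(Rational(1, 3), Add(Add(320, Pow(D, 2), Mul(-36, D)), -37))) = Add(8, Mul(Rational(1, 3), Add(283, Pow(D, 2), Mul(-36, D)))) = Add(8, Add(Rational(283, 3), Mul(-12, D), Mul(Rational(1, 3), Pow(D, 2)))) = Add(Rational(307, 3), Mul(-12, D), Mul(Rational(1, 3), Pow(D, 2))))
Add(1287642, Function('p')(Function('c')(3))) = Add(1287642, Add(Rational(307, 3), Mul(-12, Rational(-1, 22)), Mul(Rational(1, 3), Pow(Rational(-1, 22), 2)))) = Add(1287642, Add(Rational(307, 3), Rational(6, 11), Mul(Rational(1, 3), Rational(1, 484)))) = Add(1287642, Add(Rational(307, 3), Rational(6, 11), Rational(1, 1452))) = Add(1287642, Rational(149381, 1452)) = Rational(1869805565, 1452)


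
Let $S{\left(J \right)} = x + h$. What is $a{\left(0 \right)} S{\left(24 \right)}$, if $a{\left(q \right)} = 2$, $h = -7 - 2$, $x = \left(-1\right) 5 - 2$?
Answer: $-32$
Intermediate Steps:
$x = -7$ ($x = -5 - 2 = -7$)
$h = -9$
$S{\left(J \right)} = -16$ ($S{\left(J \right)} = -7 - 9 = -16$)
$a{\left(0 \right)} S{\left(24 \right)} = 2 \left(-16\right) = -32$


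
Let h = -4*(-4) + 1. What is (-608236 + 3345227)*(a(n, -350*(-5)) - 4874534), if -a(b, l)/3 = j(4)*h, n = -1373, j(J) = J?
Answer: -13342114033358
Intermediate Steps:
h = 17 (h = 16 + 1 = 17)
a(b, l) = -204 (a(b, l) = -12*17 = -3*68 = -204)
(-608236 + 3345227)*(a(n, -350*(-5)) - 4874534) = (-608236 + 3345227)*(-204 - 4874534) = 2736991*(-4874738) = -13342114033358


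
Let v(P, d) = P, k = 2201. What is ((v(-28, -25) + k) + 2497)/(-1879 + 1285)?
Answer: -2335/297 ≈ -7.8620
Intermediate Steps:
((v(-28, -25) + k) + 2497)/(-1879 + 1285) = ((-28 + 2201) + 2497)/(-1879 + 1285) = (2173 + 2497)/(-594) = 4670*(-1/594) = -2335/297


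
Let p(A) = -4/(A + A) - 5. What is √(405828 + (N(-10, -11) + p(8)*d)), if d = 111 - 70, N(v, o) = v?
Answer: √1622411/2 ≈ 636.87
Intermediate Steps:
d = 41
p(A) = -5 - 2/A (p(A) = -4*1/(2*A) - 5 = -2/A - 5 = -5 - 2/A)
√(405828 + (N(-10, -11) + p(8)*d)) = √(405828 + (-10 + (-5 - 2/8)*41)) = √(405828 + (-10 + (-5 - 2*⅛)*41)) = √(405828 + (-10 + (-5 - ¼)*41)) = √(405828 + (-10 - 21/4*41)) = √(405828 + (-10 - 861/4)) = √(405828 - 901/4) = √(1622411/4) = √1622411/2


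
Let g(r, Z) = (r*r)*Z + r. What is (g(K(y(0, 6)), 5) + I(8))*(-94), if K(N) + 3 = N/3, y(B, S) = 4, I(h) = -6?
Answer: -5264/9 ≈ -584.89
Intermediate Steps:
K(N) = -3 + N/3
g(r, Z) = r + Z*r² (g(r, Z) = r²*Z + r = Z*r² + r = r + Z*r²)
(g(K(y(0, 6)), 5) + I(8))*(-94) = ((-3 + (⅓)*4)*(1 + 5*(-3 + (⅓)*4)) - 6)*(-94) = ((-3 + 4/3)*(1 + 5*(-3 + 4/3)) - 6)*(-94) = (-5*(1 + 5*(-5/3))/3 - 6)*(-94) = (-5*(1 - 25/3)/3 - 6)*(-94) = (-5/3*(-22/3) - 6)*(-94) = (110/9 - 6)*(-94) = (56/9)*(-94) = -5264/9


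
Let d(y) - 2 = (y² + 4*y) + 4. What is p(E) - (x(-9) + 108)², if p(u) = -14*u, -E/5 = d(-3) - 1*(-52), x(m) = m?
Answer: -5951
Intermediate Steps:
d(y) = 6 + y² + 4*y (d(y) = 2 + ((y² + 4*y) + 4) = 2 + (4 + y² + 4*y) = 6 + y² + 4*y)
E = -275 (E = -5*((6 + (-3)² + 4*(-3)) - 1*(-52)) = -5*((6 + 9 - 12) + 52) = -5*(3 + 52) = -5*55 = -275)
p(E) - (x(-9) + 108)² = -14*(-275) - (-9 + 108)² = 3850 - 1*99² = 3850 - 1*9801 = 3850 - 9801 = -5951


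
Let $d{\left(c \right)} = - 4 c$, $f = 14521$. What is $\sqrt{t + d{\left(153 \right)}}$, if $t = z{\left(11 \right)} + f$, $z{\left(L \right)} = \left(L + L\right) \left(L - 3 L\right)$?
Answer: $5 \sqrt{537} \approx 115.87$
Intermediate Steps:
$z{\left(L \right)} = - 4 L^{2}$ ($z{\left(L \right)} = 2 L \left(- 2 L\right) = - 4 L^{2}$)
$t = 14037$ ($t = - 4 \cdot 11^{2} + 14521 = \left(-4\right) 121 + 14521 = -484 + 14521 = 14037$)
$\sqrt{t + d{\left(153 \right)}} = \sqrt{14037 - 612} = \sqrt{13425} = 5 \sqrt{537}$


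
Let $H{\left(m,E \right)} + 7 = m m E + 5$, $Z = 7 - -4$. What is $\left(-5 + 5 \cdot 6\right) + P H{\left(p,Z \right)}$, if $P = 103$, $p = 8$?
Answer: $72331$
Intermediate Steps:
$Z = 11$ ($Z = 7 + 4 = 11$)
$H{\left(m,E \right)} = -2 + E m^{2}$ ($H{\left(m,E \right)} = -7 + \left(m m E + 5\right) = -7 + \left(m^{2} E + 5\right) = -7 + \left(E m^{2} + 5\right) = -7 + \left(5 + E m^{2}\right) = -2 + E m^{2}$)
$\left(-5 + 5 \cdot 6\right) + P H{\left(p,Z \right)} = \left(-5 + 5 \cdot 6\right) + 103 \left(-2 + 11 \cdot 8^{2}\right) = \left(-5 + 30\right) + 103 \left(-2 + 11 \cdot 64\right) = 25 + 103 \left(-2 + 704\right) = 25 + 103 \cdot 702 = 25 + 72306 = 72331$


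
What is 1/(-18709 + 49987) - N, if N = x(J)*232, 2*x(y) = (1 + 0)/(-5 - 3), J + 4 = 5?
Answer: 226766/15639 ≈ 14.500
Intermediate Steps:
J = 1 (J = -4 + 5 = 1)
x(y) = -1/16 (x(y) = ((1 + 0)/(-5 - 3))/2 = (1/(-8))/2 = (1*(-⅛))/2 = (½)*(-⅛) = -1/16)
N = -29/2 (N = -1/16*232 = -29/2 ≈ -14.500)
1/(-18709 + 49987) - N = 1/(-18709 + 49987) - 1*(-29/2) = 1/31278 + 29/2 = 226766/15639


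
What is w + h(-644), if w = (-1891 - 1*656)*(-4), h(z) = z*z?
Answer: 424924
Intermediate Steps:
h(z) = z²
w = 10188 (w = (-1891 - 656)*(-4) = -2547*(-4) = 10188)
w + h(-644) = 10188 + (-644)² = 10188 + 414736 = 424924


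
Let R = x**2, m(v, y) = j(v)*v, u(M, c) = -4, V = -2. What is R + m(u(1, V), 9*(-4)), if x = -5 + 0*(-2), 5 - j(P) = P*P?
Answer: 69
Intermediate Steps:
j(P) = 5 - P**2 (j(P) = 5 - P*P = 5 - P**2)
m(v, y) = v*(5 - v**2) (m(v, y) = (5 - v**2)*v = v*(5 - v**2))
x = -5 (x = -5 + 0 = -5)
R = 25 (R = (-5)**2 = 25)
R + m(u(1, V), 9*(-4)) = 25 - 4*(5 - 1*(-4)**2) = 25 - 4*(5 - 1*16) = 25 - 4*(5 - 16) = 25 - 4*(-11) = 25 + 44 = 69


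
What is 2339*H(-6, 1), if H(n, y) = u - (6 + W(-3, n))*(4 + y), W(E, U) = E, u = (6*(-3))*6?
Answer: -287697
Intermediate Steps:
u = -108 (u = -18*6 = -108)
H(n, y) = -120 - 3*y (H(n, y) = -108 - (6 - 3)*(4 + y) = -108 - 3*(4 + y) = -108 - (12 + 3*y) = -108 + (-12 - 3*y) = -120 - 3*y)
2339*H(-6, 1) = 2339*(-120 - 3*1) = 2339*(-120 - 3) = 2339*(-123) = -287697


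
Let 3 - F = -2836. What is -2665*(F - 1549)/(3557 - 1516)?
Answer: -264450/157 ≈ -1684.4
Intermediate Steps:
F = 2839 (F = 3 - 1*(-2836) = 3 + 2836 = 2839)
-2665*(F - 1549)/(3557 - 1516) = -2665*(2839 - 1549)/(3557 - 1516) = -2665/(2041/1290) = -2665/(2041*(1/1290)) = -2665/2041/1290 = -2665*1290/2041 = -264450/157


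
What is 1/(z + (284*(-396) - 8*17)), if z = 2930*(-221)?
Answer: -1/760130 ≈ -1.3156e-6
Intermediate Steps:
z = -647530
1/(z + (284*(-396) - 8*17)) = 1/(-647530 + (284*(-396) - 8*17)) = 1/(-647530 + (-112464 - 136)) = 1/(-647530 - 112600) = 1/(-760130) = -1/760130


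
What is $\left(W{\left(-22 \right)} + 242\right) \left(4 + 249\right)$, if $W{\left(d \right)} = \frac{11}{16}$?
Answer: $\frac{982399}{16} \approx 61400.0$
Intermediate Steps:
$W{\left(d \right)} = \frac{11}{16}$ ($W{\left(d \right)} = 11 \cdot \frac{1}{16} = \frac{11}{16}$)
$\left(W{\left(-22 \right)} + 242\right) \left(4 + 249\right) = \left(\frac{11}{16} + 242\right) \left(4 + 249\right) = \frac{3883}{16} \cdot 253 = \frac{982399}{16}$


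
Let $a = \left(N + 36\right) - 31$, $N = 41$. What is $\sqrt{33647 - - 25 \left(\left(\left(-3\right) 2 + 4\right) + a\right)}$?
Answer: $\sqrt{34747} \approx 186.41$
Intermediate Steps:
$a = 46$ ($a = \left(41 + 36\right) - 31 = 77 - 31 = 46$)
$\sqrt{33647 - - 25 \left(\left(\left(-3\right) 2 + 4\right) + a\right)} = \sqrt{33647 - - 25 \left(\left(\left(-3\right) 2 + 4\right) + 46\right)} = \sqrt{33647 - - 25 \left(\left(-6 + 4\right) + 46\right)} = \sqrt{33647 - - 25 \left(-2 + 46\right)} = \sqrt{33647 - \left(-25\right) 44} = \sqrt{33647 - -1100} = \sqrt{33647 + 1100} = \sqrt{34747}$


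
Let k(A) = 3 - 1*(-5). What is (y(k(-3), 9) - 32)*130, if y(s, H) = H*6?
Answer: 2860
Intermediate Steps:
k(A) = 8 (k(A) = 3 + 5 = 8)
y(s, H) = 6*H
(y(k(-3), 9) - 32)*130 = (6*9 - 32)*130 = (54 - 32)*130 = 22*130 = 2860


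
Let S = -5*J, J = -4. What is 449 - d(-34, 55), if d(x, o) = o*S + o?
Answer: -706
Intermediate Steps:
S = 20 (S = -5*(-4) = 20)
d(x, o) = 21*o (d(x, o) = o*20 + o = 20*o + o = 21*o)
449 - d(-34, 55) = 449 - 21*55 = 449 - 1*1155 = 449 - 1155 = -706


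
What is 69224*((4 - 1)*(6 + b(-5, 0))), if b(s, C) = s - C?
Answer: 207672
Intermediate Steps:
69224*((4 - 1)*(6 + b(-5, 0))) = 69224*((4 - 1)*(6 + (-5 - 1*0))) = 69224*(3*(6 + (-5 + 0))) = 69224*(3*(6 - 5)) = 69224*(3*1) = 69224*3 = 207672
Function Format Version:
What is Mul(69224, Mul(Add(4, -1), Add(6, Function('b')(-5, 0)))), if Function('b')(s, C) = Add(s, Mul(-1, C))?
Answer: 207672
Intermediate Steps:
Mul(69224, Mul(Add(4, -1), Add(6, Function('b')(-5, 0)))) = Mul(69224, Mul(Add(4, -1), Add(6, Add(-5, Mul(-1, 0))))) = Mul(69224, Mul(3, Add(6, Add(-5, 0)))) = Mul(69224, Mul(3, Add(6, -5))) = Mul(69224, Mul(3, 1)) = Mul(69224, 3) = 207672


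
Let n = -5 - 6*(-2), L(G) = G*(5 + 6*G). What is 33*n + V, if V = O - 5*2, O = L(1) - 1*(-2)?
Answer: 234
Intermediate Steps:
O = 13 (O = 1*(5 + 6*1) - 1*(-2) = 1*(5 + 6) + 2 = 1*11 + 2 = 11 + 2 = 13)
V = 3 (V = 13 - 5*2 = 13 - 10 = 3)
n = 7 (n = -5 + 12 = 7)
33*n + V = 33*7 + 3 = 231 + 3 = 234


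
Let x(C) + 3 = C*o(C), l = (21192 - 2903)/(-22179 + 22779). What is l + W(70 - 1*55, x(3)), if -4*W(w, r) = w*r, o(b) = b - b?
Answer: 25039/600 ≈ 41.732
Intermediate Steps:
l = 18289/600 ≈ 30.482
o(b) = 0
x(C) = -3 (x(C) = -3 + C*0 = -3 + 0 = -3)
W(w, r) = -r*w/4 (W(w, r) = -w*r/4 = -r*w/4)
l + W(70 - 1*55, x(3)) = 18289/600 - 1/4*(-3)*(70 - 1*55) = 18289/600 - 1/4*(-3)*(70 - 55) = 18289/600 - 1/4*(-3)*15 = 18289/600 + 45/4 = 25039/600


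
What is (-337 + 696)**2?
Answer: 128881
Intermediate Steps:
(-337 + 696)**2 = 359**2 = 128881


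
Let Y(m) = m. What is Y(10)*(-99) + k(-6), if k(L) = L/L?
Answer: -989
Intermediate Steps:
k(L) = 1
Y(10)*(-99) + k(-6) = 10*(-99) + 1 = -990 + 1 = -989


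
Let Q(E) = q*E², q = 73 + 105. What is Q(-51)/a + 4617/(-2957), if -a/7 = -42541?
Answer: -5856633/880556159 ≈ -0.0066511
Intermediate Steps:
q = 178
Q(E) = 178*E²
a = 297787 (a = -7*(-42541) = 297787)
Q(-51)/a + 4617/(-2957) = (178*(-51)²)/297787 + 4617/(-2957) = (178*2601)*(1/297787) + 4617*(-1/2957) = 462978*(1/297787) - 4617/2957 = 462978/297787 - 4617/2957 = -5856633/880556159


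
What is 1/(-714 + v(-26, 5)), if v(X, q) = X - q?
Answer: -1/745 ≈ -0.0013423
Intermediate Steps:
1/(-714 + v(-26, 5)) = 1/(-714 + (-26 - 1*5)) = 1/(-714 + (-26 - 5)) = 1/(-714 - 31) = 1/(-745) = -1/745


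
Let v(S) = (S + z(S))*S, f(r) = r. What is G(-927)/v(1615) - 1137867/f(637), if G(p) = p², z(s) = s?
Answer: -5935078919577/3322878650 ≈ -1786.1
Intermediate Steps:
v(S) = 2*S² (v(S) = (S + S)*S = (2*S)*S = 2*S²)
G(-927)/v(1615) - 1137867/f(637) = (-927)²/((2*1615²)) - 1137867/637 = 859329/((2*2608225)) - 1137867*1/637 = 859329/5216450 - 1137867/637 = -5935078919577/3322878650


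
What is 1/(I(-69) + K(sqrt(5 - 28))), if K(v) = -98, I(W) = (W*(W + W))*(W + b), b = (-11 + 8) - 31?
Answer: -1/980864 ≈ -1.0195e-6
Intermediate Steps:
b = -34 (b = -3 - 31 = -34)
I(W) = 2*W**2*(-34 + W) (I(W) = (W*(W + W))*(W - 34) = (W*(2*W))*(-34 + W) = (2*W**2)*(-34 + W) = 2*W**2*(-34 + W))
1/(I(-69) + K(sqrt(5 - 28))) = 1/(2*(-69)**2*(-34 - 69) - 98) = 1/(2*4761*(-103) - 98) = 1/(-980766 - 98) = 1/(-980864) = -1/980864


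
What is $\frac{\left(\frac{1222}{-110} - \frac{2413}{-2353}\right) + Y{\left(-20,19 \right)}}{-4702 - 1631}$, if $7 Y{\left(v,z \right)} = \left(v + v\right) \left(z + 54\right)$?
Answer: $\frac{387026576}{5737096365} \approx 0.06746$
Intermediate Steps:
$Y{\left(v,z \right)} = \frac{2 v \left(54 + z\right)}{7}$ ($Y{\left(v,z \right)} = \frac{\left(v + v\right) \left(z + 54\right)}{7} = \frac{2 v \left(54 + z\right)}{7}$)
$\frac{\left(\frac{1222}{-110} - \frac{2413}{-2353}\right) + Y{\left(-20,19 \right)}}{-4702 - 1631} = \frac{\left(\frac{1222}{-110} - \frac{2413}{-2353}\right) + \frac{2}{7} \left(-20\right) \left(54 + 19\right)}{-4702 - 1631} = \frac{\left(1222 \left(- \frac{1}{110}\right) - - \frac{2413}{2353}\right) + \frac{2}{7} \left(-20\right) 73}{-6333} = \left(\left(- \frac{611}{55} + \frac{2413}{2353}\right) - \frac{2920}{7}\right) \left(- \frac{1}{6333}\right) = \left(- \frac{1304968}{129415} - \frac{2920}{7}\right) \left(- \frac{1}{6333}\right) = \left(- \frac{387026576}{905905}\right) \left(- \frac{1}{6333}\right) = \frac{387026576}{5737096365}$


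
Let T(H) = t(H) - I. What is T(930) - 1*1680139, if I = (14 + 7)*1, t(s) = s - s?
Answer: -1680160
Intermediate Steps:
t(s) = 0
I = 21 (I = 21*1 = 21)
T(H) = -21 (T(H) = 0 - 1*21 = 0 - 21 = -21)
T(930) - 1*1680139 = -21 - 1*1680139 = -21 - 1680139 = -1680160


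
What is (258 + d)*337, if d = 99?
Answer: 120309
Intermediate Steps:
(258 + d)*337 = (258 + 99)*337 = 357*337 = 120309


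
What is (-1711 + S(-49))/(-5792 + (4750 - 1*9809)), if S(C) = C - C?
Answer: 1711/10851 ≈ 0.15768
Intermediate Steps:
S(C) = 0
(-1711 + S(-49))/(-5792 + (4750 - 1*9809)) = (-1711 + 0)/(-5792 + (4750 - 1*9809)) = -1711/(-5792 + (4750 - 9809)) = -1711/(-5792 - 5059) = -1711/(-10851) = -1711*(-1/10851) = 1711/10851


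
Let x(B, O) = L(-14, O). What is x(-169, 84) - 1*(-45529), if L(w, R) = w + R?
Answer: 45599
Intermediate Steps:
L(w, R) = R + w
x(B, O) = -14 + O (x(B, O) = O - 14 = -14 + O)
x(-169, 84) - 1*(-45529) = (-14 + 84) - 1*(-45529) = 70 + 45529 = 45599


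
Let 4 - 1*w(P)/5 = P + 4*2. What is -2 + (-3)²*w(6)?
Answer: -452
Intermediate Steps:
w(P) = -20 - 5*P (w(P) = 20 - 5*(P + 4*2) = 20 - 5*(P + 8) = 20 - 5*(8 + P) = 20 + (-40 - 5*P) = -20 - 5*P)
-2 + (-3)²*w(6) = -2 + (-3)²*(-20 - 5*6) = -2 + 9*(-20 - 30) = -2 + 9*(-50) = -2 - 450 = -452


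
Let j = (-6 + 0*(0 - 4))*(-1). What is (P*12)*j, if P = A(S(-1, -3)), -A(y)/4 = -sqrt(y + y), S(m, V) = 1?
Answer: 288*sqrt(2) ≈ 407.29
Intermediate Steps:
A(y) = 4*sqrt(2)*sqrt(y) (A(y) = -(-4)*sqrt(y + y) = -(-4)*sqrt(2*y) = -(-4)*sqrt(2)*sqrt(y) = 4*sqrt(2)*sqrt(y))
P = 4*sqrt(2) (P = 4*sqrt(2)*sqrt(1) = 4*sqrt(2)*1 = 4*sqrt(2) ≈ 5.6569)
j = 6 (j = (-6 + 0*(-4))*(-1) = (-6 + 0)*(-1) = -6*(-1) = 6)
(P*12)*j = ((4*sqrt(2))*12)*6 = (48*sqrt(2))*6 = 288*sqrt(2)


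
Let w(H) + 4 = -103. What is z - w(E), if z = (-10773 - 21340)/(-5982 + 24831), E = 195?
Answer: 1984730/18849 ≈ 105.30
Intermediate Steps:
w(H) = -107 (w(H) = -4 - 103 = -107)
z = -32113/18849 ≈ -1.7037
z - w(E) = -32113/18849 - 1*(-107) = -32113/18849 + 107 = 1984730/18849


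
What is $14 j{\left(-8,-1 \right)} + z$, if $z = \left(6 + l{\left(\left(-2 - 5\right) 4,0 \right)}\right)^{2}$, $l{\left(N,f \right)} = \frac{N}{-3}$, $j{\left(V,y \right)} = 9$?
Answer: $\frac{3250}{9} \approx 361.11$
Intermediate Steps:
$l{\left(N,f \right)} = - \frac{N}{3}$ ($l{\left(N,f \right)} = N \left(- \frac{1}{3}\right) = - \frac{N}{3}$)
$z = \frac{2116}{9}$ ($z = \left(6 - \frac{\left(-2 - 5\right) 4}{3}\right)^{2} = \left(6 - \frac{\left(-7\right) 4}{3}\right)^{2} = \left(6 - - \frac{28}{3}\right)^{2} = \left(6 + \frac{28}{3}\right)^{2} = \left(\frac{46}{3}\right)^{2} = \frac{2116}{9} \approx 235.11$)
$14 j{\left(-8,-1 \right)} + z = 14 \cdot 9 + \frac{2116}{9} = 126 + \frac{2116}{9} = \frac{3250}{9}$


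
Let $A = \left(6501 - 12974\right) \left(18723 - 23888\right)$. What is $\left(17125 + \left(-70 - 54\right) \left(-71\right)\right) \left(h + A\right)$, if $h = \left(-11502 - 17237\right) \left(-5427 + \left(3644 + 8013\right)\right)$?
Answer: $-3775545674325$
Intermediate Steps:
$h = -179043970$ ($h = - 28739 \left(-5427 + 11657\right) = \left(-28739\right) 6230 = -179043970$)
$A = 33433045$ ($A = \left(-6473\right) \left(-5165\right) = 33433045$)
$\left(17125 + \left(-70 - 54\right) \left(-71\right)\right) \left(h + A\right) = \left(17125 + \left(-70 - 54\right) \left(-71\right)\right) \left(-179043970 + 33433045\right) = \left(17125 - -8804\right) \left(-145610925\right) = \left(17125 + 8804\right) \left(-145610925\right) = 25929 \left(-145610925\right) = -3775545674325$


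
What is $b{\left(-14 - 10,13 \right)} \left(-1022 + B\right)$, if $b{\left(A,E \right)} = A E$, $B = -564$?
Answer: $494832$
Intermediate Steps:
$b{\left(-14 - 10,13 \right)} \left(-1022 + B\right) = \left(-14 - 10\right) 13 \left(-1022 - 564\right) = \left(-14 - 10\right) 13 \left(-1586\right) = \left(-24\right) 13 \left(-1586\right) = \left(-312\right) \left(-1586\right) = 494832$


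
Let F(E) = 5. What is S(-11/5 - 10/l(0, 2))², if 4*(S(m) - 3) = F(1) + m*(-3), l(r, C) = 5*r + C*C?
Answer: 96721/1600 ≈ 60.451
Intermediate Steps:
l(r, C) = C² + 5*r (l(r, C) = 5*r + C² = C² + 5*r)
S(m) = 17/4 - 3*m/4 (S(m) = 3 + (5 + m*(-3))/4 = 3 + (5 - 3*m)/4 = 3 + (5/4 - 3*m/4) = 17/4 - 3*m/4)
S(-11/5 - 10/l(0, 2))² = (17/4 - 3*(-11/5 - 10/(2² + 5*0))/4)² = (17/4 - 3*(-11*⅕ - 10/(4 + 0))/4)² = (17/4 - 3*(-11/5 - 10/4)/4)² = (17/4 - 3*(-11/5 - 10*¼)/4)² = (17/4 - 3*(-11/5 - 5/2)/4)² = (17/4 - ¾*(-47/10))² = (17/4 + 141/40)² = (311/40)² = 96721/1600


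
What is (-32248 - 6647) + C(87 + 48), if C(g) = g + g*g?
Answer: -20535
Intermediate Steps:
C(g) = g + g²
(-32248 - 6647) + C(87 + 48) = (-32248 - 6647) + (87 + 48)*(1 + (87 + 48)) = -38895 + 135*(1 + 135) = -38895 + 135*136 = -38895 + 18360 = -20535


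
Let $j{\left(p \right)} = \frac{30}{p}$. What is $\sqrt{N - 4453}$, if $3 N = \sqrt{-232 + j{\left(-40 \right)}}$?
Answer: $\frac{\sqrt{-160308 + 42 i \sqrt{19}}}{6} \approx 0.038104 + 66.731 i$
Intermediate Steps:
$N = \frac{7 i \sqrt{19}}{6}$ ($N = \frac{\sqrt{-232 + \frac{30}{-40}}}{3} = \frac{\sqrt{-232 + 30 \left(- \frac{1}{40}\right)}}{3} = \frac{\sqrt{-232 - \frac{3}{4}}}{3} = \frac{\sqrt{- \frac{931}{4}}}{3} = \frac{\frac{7}{2} i \sqrt{19}}{3} = \frac{7 i \sqrt{19}}{6} \approx 5.0854 i$)
$\sqrt{N - 4453} = \sqrt{\frac{7 i \sqrt{19}}{6} - 4453} = \sqrt{-4453 + \frac{7 i \sqrt{19}}{6}}$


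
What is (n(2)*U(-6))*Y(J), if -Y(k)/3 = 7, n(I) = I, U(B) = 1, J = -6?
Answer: -42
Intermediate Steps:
Y(k) = -21 (Y(k) = -3*7 = -21)
(n(2)*U(-6))*Y(J) = (2*1)*(-21) = 2*(-21) = -42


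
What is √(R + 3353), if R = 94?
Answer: 3*√383 ≈ 58.711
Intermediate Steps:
√(R + 3353) = √(94 + 3353) = √3447 = 3*√383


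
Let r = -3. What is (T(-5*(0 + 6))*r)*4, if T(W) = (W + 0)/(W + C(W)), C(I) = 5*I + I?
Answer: -12/7 ≈ -1.7143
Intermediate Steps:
C(I) = 6*I
T(W) = ⅐ (T(W) = (W + 0)/(W + 6*W) = W/((7*W)) = W*(1/(7*W)) = ⅐)
(T(-5*(0 + 6))*r)*4 = ((⅐)*(-3))*4 = -3/7*4 = -12/7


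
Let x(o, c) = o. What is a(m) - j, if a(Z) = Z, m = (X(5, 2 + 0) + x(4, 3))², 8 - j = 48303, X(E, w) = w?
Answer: 48331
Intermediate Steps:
j = -48295 (j = 8 - 1*48303 = 8 - 48303 = -48295)
m = 36 (m = ((2 + 0) + 4)² = (2 + 4)² = 6² = 36)
a(m) - j = 36 - 1*(-48295) = 36 + 48295 = 48331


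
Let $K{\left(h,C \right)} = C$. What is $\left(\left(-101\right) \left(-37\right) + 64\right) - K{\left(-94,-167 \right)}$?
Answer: $3968$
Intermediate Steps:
$\left(\left(-101\right) \left(-37\right) + 64\right) - K{\left(-94,-167 \right)} = \left(\left(-101\right) \left(-37\right) + 64\right) - -167 = \left(3737 + 64\right) + 167 = 3801 + 167 = 3968$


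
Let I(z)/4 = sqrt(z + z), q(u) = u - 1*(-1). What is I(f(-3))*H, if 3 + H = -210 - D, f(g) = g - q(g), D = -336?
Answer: 492*I*sqrt(2) ≈ 695.79*I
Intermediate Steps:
q(u) = 1 + u (q(u) = u + 1 = 1 + u)
f(g) = -1 (f(g) = g - (1 + g) = g + (-1 - g) = -1)
I(z) = 4*sqrt(2)*sqrt(z) (I(z) = 4*sqrt(z + z) = 4*sqrt(2*z) = 4*(sqrt(2)*sqrt(z)) = 4*sqrt(2)*sqrt(z))
H = 123 (H = -3 + (-210 - 1*(-336)) = -3 + (-210 + 336) = -3 + 126 = 123)
I(f(-3))*H = (4*sqrt(2)*sqrt(-1))*123 = (4*sqrt(2)*I)*123 = (4*I*sqrt(2))*123 = 492*I*sqrt(2)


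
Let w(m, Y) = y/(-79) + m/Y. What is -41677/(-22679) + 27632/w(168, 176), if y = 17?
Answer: 1089199285409/29142515 ≈ 37375.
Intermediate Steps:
w(m, Y) = -17/79 + m/Y (w(m, Y) = 17/(-79) + m/Y = 17*(-1/79) + m/Y = -17/79 + m/Y)
-41677/(-22679) + 27632/w(168, 176) = -41677/(-22679) + 27632/(-17/79 + 168/176) = -41677*(-1/22679) + 27632/(-17/79 + 168*(1/176)) = 41677/22679 + 27632/(-17/79 + 21/22) = 41677/22679 + 27632/(1285/1738) = 41677/22679 + 27632*(1738/1285) = 41677/22679 + 48024416/1285 = 1089199285409/29142515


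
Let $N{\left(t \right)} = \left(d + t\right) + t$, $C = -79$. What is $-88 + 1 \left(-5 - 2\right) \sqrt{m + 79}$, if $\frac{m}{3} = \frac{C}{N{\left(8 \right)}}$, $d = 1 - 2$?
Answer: $-88 - \frac{14 \sqrt{395}}{5} \approx -143.65$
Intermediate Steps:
$d = -1$ ($d = 1 - 2 = -1$)
$N{\left(t \right)} = -1 + 2 t$ ($N{\left(t \right)} = \left(-1 + t\right) + t = -1 + 2 t$)
$m = - \frac{79}{5}$ ($m = 3 \left(- \frac{79}{-1 + 2 \cdot 8}\right) = 3 \left(- \frac{79}{-1 + 16}\right) = 3 \left(- \frac{79}{15}\right) = - \frac{79}{5} \approx -15.8$)
$-88 + 1 \left(-5 - 2\right) \sqrt{m + 79} = -88 + 1 \left(-5 - 2\right) \sqrt{- \frac{79}{5} + 79} = -88 + 1 \left(-7\right) \sqrt{\frac{316}{5}} = -88 - 7 \frac{2 \sqrt{395}}{5} = -88 - \frac{14 \sqrt{395}}{5}$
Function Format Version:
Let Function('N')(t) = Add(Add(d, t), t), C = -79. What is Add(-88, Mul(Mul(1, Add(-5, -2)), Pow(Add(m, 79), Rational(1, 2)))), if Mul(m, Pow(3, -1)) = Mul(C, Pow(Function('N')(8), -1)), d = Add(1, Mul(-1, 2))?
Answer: Add(-88, Mul(Rational(-14, 5), Pow(395, Rational(1, 2)))) ≈ -143.65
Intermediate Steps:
d = -1 (d = Add(1, -2) = -1)
Function('N')(t) = Add(-1, Mul(2, t)) (Function('N')(t) = Add(Add(-1, t), t) = Add(-1, Mul(2, t)))
m = Rational(-79, 5) (m = Mul(3, Mul(-79, Pow(Add(-1, Mul(2, 8)), -1))) = Mul(3, Mul(-79, Pow(Add(-1, 16), -1))) = Mul(3, Mul(-79, Pow(15, -1))) = Mul(3, Mul(-79, Rational(1, 15))) = Mul(3, Rational(-79, 15)) = Rational(-79, 5) ≈ -15.800)
Add(-88, Mul(Mul(1, Add(-5, -2)), Pow(Add(m, 79), Rational(1, 2)))) = Add(-88, Mul(Mul(1, Add(-5, -2)), Pow(Add(Rational(-79, 5), 79), Rational(1, 2)))) = Add(-88, Mul(Mul(1, -7), Pow(Rational(316, 5), Rational(1, 2)))) = Add(-88, Mul(-7, Mul(Rational(2, 5), Pow(395, Rational(1, 2))))) = Add(-88, Mul(Rational(-14, 5), Pow(395, Rational(1, 2))))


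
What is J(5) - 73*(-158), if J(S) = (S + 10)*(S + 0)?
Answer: 11609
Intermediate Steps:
J(S) = S*(10 + S) (J(S) = (10 + S)*S = S*(10 + S))
J(5) - 73*(-158) = 5*(10 + 5) - 73*(-158) = 5*15 + 11534 = 75 + 11534 = 11609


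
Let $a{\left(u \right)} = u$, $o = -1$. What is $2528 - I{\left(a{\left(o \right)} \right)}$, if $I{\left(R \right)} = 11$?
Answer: $2517$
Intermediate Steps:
$2528 - I{\left(a{\left(o \right)} \right)} = 2528 - 11 = 2517$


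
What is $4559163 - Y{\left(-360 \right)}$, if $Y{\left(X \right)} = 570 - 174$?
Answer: $4558767$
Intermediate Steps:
$Y{\left(X \right)} = 396$
$4559163 - Y{\left(-360 \right)} = 4559163 - 396 = 4558767$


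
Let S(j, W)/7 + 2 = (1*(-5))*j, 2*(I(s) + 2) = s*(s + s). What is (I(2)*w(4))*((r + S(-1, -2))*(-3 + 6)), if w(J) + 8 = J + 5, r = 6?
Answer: 162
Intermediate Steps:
I(s) = -2 + s² (I(s) = -2 + (s*(s + s))/2 = -2 + (s*(2*s))/2 = -2 + (2*s²)/2 = -2 + s²)
S(j, W) = -14 - 35*j (S(j, W) = -14 + 7*((1*(-5))*j) = -14 + 7*(-5*j) = -14 - 35*j)
w(J) = -3 + J (w(J) = -8 + (J + 5) = -8 + (5 + J) = -3 + J)
(I(2)*w(4))*((r + S(-1, -2))*(-3 + 6)) = ((-2 + 2²)*(-3 + 4))*((6 + (-14 - 35*(-1)))*(-3 + 6)) = ((-2 + 4)*1)*((6 + (-14 + 35))*3) = (2*1)*((6 + 21)*3) = 2*(27*3) = 2*81 = 162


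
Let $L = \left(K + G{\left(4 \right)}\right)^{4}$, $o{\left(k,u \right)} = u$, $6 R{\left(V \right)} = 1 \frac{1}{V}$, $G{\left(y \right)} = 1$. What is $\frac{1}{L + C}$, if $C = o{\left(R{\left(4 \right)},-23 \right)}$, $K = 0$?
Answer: $- \frac{1}{22} \approx -0.045455$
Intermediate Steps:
$R{\left(V \right)} = \frac{1}{6 V}$ ($R{\left(V \right)} = \frac{1 \frac{1}{V}}{6} = \frac{1}{6 V}$)
$C = -23$
$L = 1$ ($L = \left(0 + 1\right)^{4} = 1^{4} = 1$)
$\frac{1}{L + C} = \frac{1}{1 - 23} = \frac{1}{-22} = - \frac{1}{22}$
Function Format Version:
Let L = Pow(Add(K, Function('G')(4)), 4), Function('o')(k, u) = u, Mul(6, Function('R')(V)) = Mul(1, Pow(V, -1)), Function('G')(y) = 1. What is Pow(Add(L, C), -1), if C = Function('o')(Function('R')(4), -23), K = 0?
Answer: Rational(-1, 22) ≈ -0.045455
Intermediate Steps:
Function('R')(V) = Mul(Rational(1, 6), Pow(V, -1)) (Function('R')(V) = Mul(Rational(1, 6), Mul(1, Pow(V, -1))) = Mul(Rational(1, 6), Pow(V, -1)))
C = -23
L = 1 (L = Pow(Add(0, 1), 4) = Pow(1, 4) = 1)
Pow(Add(L, C), -1) = Pow(Add(1, -23), -1) = Pow(-22, -1) = Rational(-1, 22)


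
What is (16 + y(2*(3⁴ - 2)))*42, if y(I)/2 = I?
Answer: 13944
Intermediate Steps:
y(I) = 2*I
(16 + y(2*(3⁴ - 2)))*42 = (16 + 2*(2*(3⁴ - 2)))*42 = (16 + 2*(2*(81 - 2)))*42 = (16 + 2*(2*79))*42 = (16 + 2*158)*42 = (16 + 316)*42 = 332*42 = 13944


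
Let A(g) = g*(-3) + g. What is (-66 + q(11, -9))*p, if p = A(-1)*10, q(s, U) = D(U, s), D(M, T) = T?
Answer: -1100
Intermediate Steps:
q(s, U) = s
A(g) = -2*g (A(g) = -3*g + g = -2*g)
p = 20 (p = -2*(-1)*10 = 2*10 = 20)
(-66 + q(11, -9))*p = (-66 + 11)*20 = -55*20 = -1100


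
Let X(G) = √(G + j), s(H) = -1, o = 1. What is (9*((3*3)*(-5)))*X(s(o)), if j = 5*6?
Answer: -405*√29 ≈ -2181.0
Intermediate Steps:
j = 30
X(G) = √(30 + G) (X(G) = √(G + 30) = √(30 + G))
(9*((3*3)*(-5)))*X(s(o)) = (9*((3*3)*(-5)))*√(30 - 1) = (9*(9*(-5)))*√29 = (9*(-45))*√29 = -405*√29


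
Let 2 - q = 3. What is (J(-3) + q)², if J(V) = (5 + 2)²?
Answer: 2304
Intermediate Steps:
J(V) = 49 (J(V) = 7² = 49)
q = -1 (q = 2 - 1*3 = 2 - 3 = -1)
(J(-3) + q)² = (49 - 1)² = 48² = 2304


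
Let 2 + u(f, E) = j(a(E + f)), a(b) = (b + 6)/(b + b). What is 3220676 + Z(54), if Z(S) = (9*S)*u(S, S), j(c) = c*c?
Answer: 25758715/8 ≈ 3.2198e+6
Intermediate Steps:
a(b) = (6 + b)/(2*b) (a(b) = (6 + b)/((2*b)) = (6 + b)*(1/(2*b)) = (6 + b)/(2*b))
j(c) = c²
u(f, E) = -2 + (6 + E + f)²/(4*(E + f)²) (u(f, E) = -2 + ((6 + (E + f))/(2*(E + f)))² = -2 + ((6 + E + f)/(2*(E + f)))² = -2 + (6 + E + f)²/(4*(E + f)²))
Z(S) = 9*S*(-2 + (6 + 2*S)²/(16*S²)) (Z(S) = (9*S)*(-2 + (6 + S + S)²/(4*(S + S)²)) = (9*S)*(-2 + (6 + 2*S)²/(4*(2*S)²)) = (9*S)*(-2 + (1/(4*S²))*(6 + 2*S)²/4) = (9*S)*(-2 + (6 + 2*S)²/(16*S²)) = 9*S*(-2 + (6 + 2*S)²/(16*S²)))
3220676 + Z(54) = 3220676 + (9/4)*(9 - 7*54² + 6*54)/54 = 3220676 + (9/4)*(1/54)*(9 - 7*2916 + 324) = 3220676 + (9/4)*(1/54)*(9 - 20412 + 324) = 3220676 + (9/4)*(1/54)*(-20079) = 3220676 - 6693/8 = 25758715/8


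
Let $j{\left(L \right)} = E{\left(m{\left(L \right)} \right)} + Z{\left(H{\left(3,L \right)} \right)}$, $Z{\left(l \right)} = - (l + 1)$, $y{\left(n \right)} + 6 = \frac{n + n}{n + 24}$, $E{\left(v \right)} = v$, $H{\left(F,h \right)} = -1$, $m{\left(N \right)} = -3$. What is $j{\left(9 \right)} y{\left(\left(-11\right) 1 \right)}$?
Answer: $\frac{300}{13} \approx 23.077$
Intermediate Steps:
$y{\left(n \right)} = -6 + \frac{2 n}{24 + n}$ ($y{\left(n \right)} = -6 + \frac{n + n}{n + 24} = -6 + \frac{2 n}{24 + n}$)
$Z{\left(l \right)} = -1 - l$ ($Z{\left(l \right)} = - (1 + l) = -1 - l$)
$j{\left(L \right)} = -3$ ($j{\left(L \right)} = -3 - 0 = -3 + \left(-1 + 1\right) = -3 + 0 = -3$)
$j{\left(9 \right)} y{\left(\left(-11\right) 1 \right)} = - 3 \frac{4 \left(-36 - \left(-11\right) 1\right)}{24 - 11} = - 3 \frac{4 \left(-36 - -11\right)}{24 - 11} = - 3 \frac{4 \left(-36 + 11\right)}{13} = - 3 \cdot 4 \cdot \frac{1}{13} \left(-25\right) = \left(-3\right) \left(- \frac{100}{13}\right) = \frac{300}{13}$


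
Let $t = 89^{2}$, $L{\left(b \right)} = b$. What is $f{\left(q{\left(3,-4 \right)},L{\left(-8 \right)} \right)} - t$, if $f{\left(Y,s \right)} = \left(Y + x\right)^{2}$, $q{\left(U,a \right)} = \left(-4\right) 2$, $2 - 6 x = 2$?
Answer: $-7857$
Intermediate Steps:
$x = 0$ ($x = \frac{1}{3} - \frac{1}{3} = 0$)
$q{\left(U,a \right)} = -8$
$f{\left(Y,s \right)} = Y^{2}$ ($f{\left(Y,s \right)} = \left(Y + 0\right)^{2} = Y^{2}$)
$t = 7921$
$f{\left(q{\left(3,-4 \right)},L{\left(-8 \right)} \right)} - t = \left(-8\right)^{2} - 7921 = 64 - 7921 = -7857$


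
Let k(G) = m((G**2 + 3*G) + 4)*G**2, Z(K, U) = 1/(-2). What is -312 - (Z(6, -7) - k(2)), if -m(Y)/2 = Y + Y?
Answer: -1071/2 ≈ -535.50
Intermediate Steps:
Z(K, U) = -1/2
m(Y) = -4*Y (m(Y) = -2*(Y + Y) = -4*Y)
k(G) = G**2*(-16 - 12*G - 4*G**2) (k(G) = (-4*((G**2 + 3*G) + 4))*G**2 = (-4*(4 + G**2 + 3*G))*G**2 = (-16 - 12*G - 4*G**2)*G**2 = G**2*(-16 - 12*G - 4*G**2))
-312 - (Z(6, -7) - k(2)) = -312 - (-1/2 - 4*2**2*(-4 - 1*2**2 - 3*2)) = -312 - (-1/2 - 4*4*(-4 - 1*4 - 6)) = -312 - (-1/2 - 4*4*(-4 - 4 - 6)) = -312 - (-1/2 - 4*4*(-14)) = -312 - (-1/2 - 1*(-224)) = -312 - (-1/2 + 224) = -312 - 1*447/2 = -312 - 447/2 = -1071/2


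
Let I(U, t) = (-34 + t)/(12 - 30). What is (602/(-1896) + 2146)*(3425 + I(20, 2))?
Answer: 62733893987/8532 ≈ 7.3528e+6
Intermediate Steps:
I(U, t) = 17/9 - t/18 (I(U, t) = (-34 + t)/(-18) = (-34 + t)*(-1/18) = 17/9 - t/18)
(602/(-1896) + 2146)*(3425 + I(20, 2)) = (602/(-1896) + 2146)*(3425 + (17/9 - 1/18*2)) = (602*(-1/1896) + 2146)*(3425 + (17/9 - ⅑)) = (-301/948 + 2146)*(3425 + 16/9) = (2034107/948)*(30841/9) = 62733893987/8532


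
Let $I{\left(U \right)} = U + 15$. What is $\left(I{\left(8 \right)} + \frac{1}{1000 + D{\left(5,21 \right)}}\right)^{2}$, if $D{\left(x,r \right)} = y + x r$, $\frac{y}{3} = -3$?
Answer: $\frac{635493681}{1201216} \approx 529.04$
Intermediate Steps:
$y = -9$ ($y = 3 \left(-3\right) = -9$)
$D{\left(x,r \right)} = -9 + r x$ ($D{\left(x,r \right)} = -9 + x r = -9 + r x$)
$I{\left(U \right)} = 15 + U$
$\left(I{\left(8 \right)} + \frac{1}{1000 + D{\left(5,21 \right)}}\right)^{2} = \left(\left(15 + 8\right) + \frac{1}{1000 + \left(-9 + 21 \cdot 5\right)}\right)^{2} = \left(23 + \frac{1}{1000 + \left(-9 + 105\right)}\right)^{2} = \left(23 + \frac{1}{1000 + 96}\right)^{2} = \left(23 + \frac{1}{1096}\right)^{2} = \left(\frac{25209}{1096}\right)^{2} = \frac{635493681}{1201216}$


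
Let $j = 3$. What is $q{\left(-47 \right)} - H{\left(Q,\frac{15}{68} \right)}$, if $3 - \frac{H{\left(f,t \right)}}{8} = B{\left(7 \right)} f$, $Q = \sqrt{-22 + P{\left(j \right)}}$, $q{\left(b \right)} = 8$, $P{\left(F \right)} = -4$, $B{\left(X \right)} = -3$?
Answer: $-16 - 24 i \sqrt{26} \approx -16.0 - 122.38 i$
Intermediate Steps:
$Q = i \sqrt{26}$ ($Q = \sqrt{-22 - 4} = \sqrt{-26} = i \sqrt{26} \approx 5.099 i$)
$H{\left(f,t \right)} = 24 + 24 f$ ($H{\left(f,t \right)} = 24 - 8 \left(- 3 f\right) = 24 + 24 f$)
$q{\left(-47 \right)} - H{\left(Q,\frac{15}{68} \right)} = 8 - \left(24 + 24 i \sqrt{26}\right) = -16 - 24 i \sqrt{26}$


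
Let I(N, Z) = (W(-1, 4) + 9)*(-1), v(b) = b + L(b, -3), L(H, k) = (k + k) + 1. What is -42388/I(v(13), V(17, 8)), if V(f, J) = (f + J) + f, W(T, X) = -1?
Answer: 10597/2 ≈ 5298.5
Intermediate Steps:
L(H, k) = 1 + 2*k (L(H, k) = 2*k + 1 = 1 + 2*k)
V(f, J) = J + 2*f (V(f, J) = (J + f) + f = J + 2*f)
v(b) = -5 + b (v(b) = b + (1 + 2*(-3)) = b + (1 - 6) = b - 5 = -5 + b)
I(N, Z) = -8 (I(N, Z) = (-1 + 9)*(-1) = 8*(-1) = -8)
-42388/I(v(13), V(17, 8)) = -42388/(-8) = -42388*(-⅛) = 10597/2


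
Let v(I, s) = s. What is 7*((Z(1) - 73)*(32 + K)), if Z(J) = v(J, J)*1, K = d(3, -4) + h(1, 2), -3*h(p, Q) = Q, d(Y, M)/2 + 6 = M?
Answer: -5712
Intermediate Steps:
d(Y, M) = -12 + 2*M
h(p, Q) = -Q/3
K = -62/3 (K = (-12 + 2*(-4)) - 1/3*2 = (-12 - 8) - 2/3 = -20 - 2/3 = -62/3 ≈ -20.667)
Z(J) = J (Z(J) = J*1 = J)
7*((Z(1) - 73)*(32 + K)) = 7*((1 - 73)*(32 - 62/3)) = 7*(-72*34/3) = 7*(-816) = -5712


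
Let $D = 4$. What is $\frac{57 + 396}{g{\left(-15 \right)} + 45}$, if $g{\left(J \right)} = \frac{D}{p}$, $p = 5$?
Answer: $\frac{2265}{229} \approx 9.8908$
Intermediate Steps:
$g{\left(J \right)} = \frac{4}{5}$
$\frac{57 + 396}{g{\left(-15 \right)} + 45} = \frac{57 + 396}{\frac{4}{5} + 45} = \frac{453}{\frac{229}{5}} = 453 \cdot \frac{5}{229} = \frac{2265}{229}$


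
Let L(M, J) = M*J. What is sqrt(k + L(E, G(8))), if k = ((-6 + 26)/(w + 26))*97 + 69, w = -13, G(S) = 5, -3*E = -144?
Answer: sqrt(77441)/13 ≈ 21.406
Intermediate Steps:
E = 48 (E = -1/3*(-144) = 48)
L(M, J) = J*M
k = 2837/13 (k = ((-6 + 26)/(-13 + 26))*97 + 69 = (20/13)*97 + 69 = 1940/13 + 69 = 2837/13 ≈ 218.23)
sqrt(k + L(E, G(8))) = sqrt(2837/13 + 5*48) = sqrt(2837/13 + 240) = sqrt(5957/13) = sqrt(77441)/13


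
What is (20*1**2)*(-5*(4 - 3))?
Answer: -100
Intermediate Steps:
(20*1**2)*(-5*(4 - 3)) = (20*1)*(-5*1) = 20*(-5) = -100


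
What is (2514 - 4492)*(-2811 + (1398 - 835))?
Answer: 4446544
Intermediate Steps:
(2514 - 4492)*(-2811 + (1398 - 835)) = -1978*(-2811 + 563) = -1978*(-2248) = 4446544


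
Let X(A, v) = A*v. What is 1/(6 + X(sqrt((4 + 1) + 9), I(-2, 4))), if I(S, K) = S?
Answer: -3/10 - sqrt(14)/10 ≈ -0.67417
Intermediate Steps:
1/(6 + X(sqrt((4 + 1) + 9), I(-2, 4))) = 1/(6 + sqrt((4 + 1) + 9)*(-2)) = 1/(6 + sqrt(5 + 9)*(-2)) = 1/(6 + sqrt(14)*(-2)) = 1/(6 - 2*sqrt(14))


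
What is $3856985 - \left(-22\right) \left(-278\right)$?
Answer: $3850869$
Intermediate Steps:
$3856985 - \left(-22\right) \left(-278\right) = 3856985 - 6116 = 3850869$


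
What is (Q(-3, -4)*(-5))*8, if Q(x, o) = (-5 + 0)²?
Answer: -1000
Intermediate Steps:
Q(x, o) = 25 (Q(x, o) = (-5)² = 25)
(Q(-3, -4)*(-5))*8 = (25*(-5))*8 = -125*8 = -1000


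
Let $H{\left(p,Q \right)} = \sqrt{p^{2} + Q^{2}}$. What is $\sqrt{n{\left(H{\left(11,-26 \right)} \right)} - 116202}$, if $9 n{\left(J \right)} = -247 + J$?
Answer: $\frac{\sqrt{-1046065 + \sqrt{797}}}{3} \approx 340.92 i$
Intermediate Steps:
$H{\left(p,Q \right)} = \sqrt{Q^{2} + p^{2}}$
$n{\left(J \right)} = - \frac{247}{9} + \frac{J}{9}$ ($n{\left(J \right)} = \frac{-247 + J}{9} = - \frac{247}{9} + \frac{J}{9}$)
$\sqrt{n{\left(H{\left(11,-26 \right)} \right)} - 116202} = \sqrt{\left(- \frac{247}{9} + \frac{\sqrt{\left(-26\right)^{2} + 11^{2}}}{9}\right) - 116202} = \sqrt{\left(- \frac{247}{9} + \frac{\sqrt{676 + 121}}{9}\right) - 116202} = \sqrt{\left(- \frac{247}{9} + \frac{\sqrt{797}}{9}\right) - 116202} = \sqrt{- \frac{1046065}{9} + \frac{\sqrt{797}}{9}}$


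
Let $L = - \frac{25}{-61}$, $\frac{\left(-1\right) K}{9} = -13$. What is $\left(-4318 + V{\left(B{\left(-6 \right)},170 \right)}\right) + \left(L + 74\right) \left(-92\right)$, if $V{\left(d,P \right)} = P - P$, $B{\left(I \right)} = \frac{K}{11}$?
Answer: $- \frac{680986}{61} \approx -11164.0$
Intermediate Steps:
$K = 117$ ($K = \left(-9\right) \left(-13\right) = 117$)
$L = \frac{25}{61}$ ($L = \left(-25\right) \left(- \frac{1}{61}\right) = \frac{25}{61} \approx 0.40984$)
$B{\left(I \right)} = \frac{117}{11}$
$V{\left(d,P \right)} = 0$
$\left(-4318 + V{\left(B{\left(-6 \right)},170 \right)}\right) + \left(L + 74\right) \left(-92\right) = \left(-4318 + 0\right) + \left(\frac{25}{61} + 74\right) \left(-92\right) = -4318 + \frac{4539}{61} \left(-92\right) = -4318 - \frac{417588}{61} = - \frac{680986}{61}$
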